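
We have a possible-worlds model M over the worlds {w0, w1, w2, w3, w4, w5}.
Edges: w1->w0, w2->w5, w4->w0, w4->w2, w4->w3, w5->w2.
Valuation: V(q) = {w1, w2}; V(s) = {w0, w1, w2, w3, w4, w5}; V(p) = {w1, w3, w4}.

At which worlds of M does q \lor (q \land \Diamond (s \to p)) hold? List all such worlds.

Let φ = q \lor (q \land \Diamond (s \to p)). Evaluate φ at each world:
  w0 (successors ∅): φ is false.
  w1 (successors {w0}): φ is true.
  w2 (successors {w5}): φ is true.
  w3 (successors ∅): φ is false.
  w4 (successors {w0, w2, w3}): φ is false.
  w5 (successors {w2}): φ is false.
For instance, at w2:
  At w2: q is true, q \land \Diamond (s \to p) is false, so q \lor (q \land \Diamond (s \to p)) is true.
    At w2: q is true, \Diamond (s \to p) is false, so q \land \Diamond (s \to p) is false.
      At w2: \Diamond (s \to p) requires s \to p at some successor in {w5}.
        At w5: s \to p is false.
      So \Diamond (s \to p) is false at w2.
Satisfying worlds: {w1, w2}

w1, w2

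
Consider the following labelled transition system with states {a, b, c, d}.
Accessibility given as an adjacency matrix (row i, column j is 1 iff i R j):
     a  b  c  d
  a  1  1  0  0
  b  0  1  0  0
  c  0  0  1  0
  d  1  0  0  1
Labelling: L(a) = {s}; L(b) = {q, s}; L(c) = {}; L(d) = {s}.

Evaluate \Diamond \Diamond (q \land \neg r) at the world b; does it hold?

Yes

Recall that \Diamond ψ holds at a world iff ψ holds at some accessible world.
At b: \Diamond \Diamond (q \land \neg r) requires \Diamond (q \land \neg r) at some successor in {b}.
  \Diamond (q \land \neg r) holds at b, so \Diamond \Diamond (q \land \neg r) is true at b.
    At b: \Diamond (q \land \neg r) requires q \land \neg r at some successor in {b}.
      q \land \neg r holds at b, so \Diamond (q \land \neg r) is true at b.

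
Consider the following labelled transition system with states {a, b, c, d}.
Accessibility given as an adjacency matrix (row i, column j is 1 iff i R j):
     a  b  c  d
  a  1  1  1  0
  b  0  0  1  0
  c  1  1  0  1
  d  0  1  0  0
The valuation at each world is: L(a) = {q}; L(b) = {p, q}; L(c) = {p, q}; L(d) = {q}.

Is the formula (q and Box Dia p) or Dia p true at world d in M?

At d: q and Box Dia p is true, Dia p is true, so (q and Box Dia p) or Dia p is true.
  At d: q is true, Box Dia p is true, so q and Box Dia p is true.
    At d: Box Dia p requires Dia p at every successor {b}.
      At b: Dia p is true.
    So Box Dia p is true at d.
  At d: Dia p requires p at some successor in {b}.
    p holds at b, so Dia p is true at d.

Yes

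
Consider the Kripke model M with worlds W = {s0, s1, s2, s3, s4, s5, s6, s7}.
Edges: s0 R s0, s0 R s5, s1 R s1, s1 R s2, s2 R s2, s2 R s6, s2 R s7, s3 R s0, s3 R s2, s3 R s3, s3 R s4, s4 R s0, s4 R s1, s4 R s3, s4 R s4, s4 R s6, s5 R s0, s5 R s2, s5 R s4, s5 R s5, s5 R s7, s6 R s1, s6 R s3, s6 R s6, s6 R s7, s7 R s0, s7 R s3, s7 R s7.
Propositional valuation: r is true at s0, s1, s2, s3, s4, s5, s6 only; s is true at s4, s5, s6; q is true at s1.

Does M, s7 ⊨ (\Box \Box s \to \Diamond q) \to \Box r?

At s7: \Box \Box s \to \Diamond q is true, \Box r is false, so (\Box \Box s \to \Diamond q) \to \Box r is false.
  At s7: \Box \Box s is false, \Diamond q is false, so \Box \Box s \to \Diamond q is true.
    At s7: \Box \Box s requires \Box s at every successor {s0, s3, s7}.
      \Box s fails at s0, so \Box \Box s is false at s7.
    At s7: \Diamond q requires q at some successor in {s0, s3, s7}.
      At s0: q is false.
      At s3: q is false.
      At s7: q is false.
    So \Diamond q is false at s7.
  At s7: \Box r requires r at every successor {s0, s3, s7}.
    r fails at s7, so \Box r is false at s7.

No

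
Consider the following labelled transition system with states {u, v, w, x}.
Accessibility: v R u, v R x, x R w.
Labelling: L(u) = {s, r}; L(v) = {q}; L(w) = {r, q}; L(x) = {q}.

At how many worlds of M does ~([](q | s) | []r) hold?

Recall that []ψ holds at a world iff ψ holds at every accessible world, and <>ψ holds iff ψ holds at some accessible world.
Let φ = ~([](q | s) | []r). Evaluate φ at each world:
  u (successors ∅): φ is false.
  v (successors {u, x}): φ is false.
  w (successors ∅): φ is false.
  x (successors {w}): φ is false.
For instance, at v:
  At v: [](q | s) | []r is true, so ~([](q | s) | []r) is false.
    At v: [](q | s) is true, []r is false, so [](q | s) | []r is true.
      At v: [](q | s) requires q | s at every successor {u, x}.
        At u: q | s is true.
        At x: q | s is true.
      So [](q | s) is true at v.
      At v: []r requires r at every successor {u, x}.
        r fails at x, so []r is false at v.
Satisfying worlds: none.

0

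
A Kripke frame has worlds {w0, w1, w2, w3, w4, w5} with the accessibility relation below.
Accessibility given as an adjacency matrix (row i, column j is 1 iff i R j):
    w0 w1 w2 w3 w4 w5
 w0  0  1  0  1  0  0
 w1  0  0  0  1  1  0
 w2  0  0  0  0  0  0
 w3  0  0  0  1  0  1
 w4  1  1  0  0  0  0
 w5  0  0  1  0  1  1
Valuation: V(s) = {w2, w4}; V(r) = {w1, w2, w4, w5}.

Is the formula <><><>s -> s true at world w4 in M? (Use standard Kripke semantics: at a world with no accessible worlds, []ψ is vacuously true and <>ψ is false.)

At w4: <><><>s is true, s is true, so <><><>s -> s is true.
  At w4: <><><>s requires <><>s at some successor in {w0, w1}.
    <><>s holds at w0, so <><><>s is true at w4.
      At w0: <><>s requires <>s at some successor in {w1, w3}.
        <>s holds at w1, so <><>s is true at w0.

Yes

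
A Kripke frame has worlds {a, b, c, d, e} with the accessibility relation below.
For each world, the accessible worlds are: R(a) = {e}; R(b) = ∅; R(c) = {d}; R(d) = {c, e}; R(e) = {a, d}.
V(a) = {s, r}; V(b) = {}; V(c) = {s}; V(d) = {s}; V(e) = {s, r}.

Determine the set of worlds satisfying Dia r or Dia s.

Let φ = Dia r or Dia s. Evaluate φ at each world:
  a (successors {e}): φ is true.
  b (successors ∅): φ is false.
  c (successors {d}): φ is true.
  d (successors {c, e}): φ is true.
  e (successors {a, d}): φ is true.
For instance, at e:
  At e: Dia r is true, Dia s is true, so Dia r or Dia s is true.
    At e: Dia r requires r at some successor in {a, d}.
      r holds at a, so Dia r is true at e.
    At e: Dia s requires s at some successor in {a, d}.
      s holds at a, so Dia s is true at e.
Satisfying worlds: {a, c, d, e}

a, c, d, e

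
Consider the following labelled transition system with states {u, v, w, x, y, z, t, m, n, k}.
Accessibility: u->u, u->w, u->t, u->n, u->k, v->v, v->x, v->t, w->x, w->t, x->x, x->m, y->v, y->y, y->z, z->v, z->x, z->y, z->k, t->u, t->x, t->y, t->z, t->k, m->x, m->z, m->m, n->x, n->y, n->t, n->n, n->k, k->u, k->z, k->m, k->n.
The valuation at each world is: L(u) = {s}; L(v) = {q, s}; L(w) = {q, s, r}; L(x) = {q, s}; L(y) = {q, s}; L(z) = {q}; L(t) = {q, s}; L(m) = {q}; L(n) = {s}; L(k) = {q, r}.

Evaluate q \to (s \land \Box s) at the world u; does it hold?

Yes

At u: q is false, s \land \Box s is false, so q \to (s \land \Box s) is true.
  At u: s is true, \Box s is false, so s \land \Box s is false.
    At u: \Box s requires s at every successor {u, w, t, n, k}.
      s fails at k, so \Box s is false at u.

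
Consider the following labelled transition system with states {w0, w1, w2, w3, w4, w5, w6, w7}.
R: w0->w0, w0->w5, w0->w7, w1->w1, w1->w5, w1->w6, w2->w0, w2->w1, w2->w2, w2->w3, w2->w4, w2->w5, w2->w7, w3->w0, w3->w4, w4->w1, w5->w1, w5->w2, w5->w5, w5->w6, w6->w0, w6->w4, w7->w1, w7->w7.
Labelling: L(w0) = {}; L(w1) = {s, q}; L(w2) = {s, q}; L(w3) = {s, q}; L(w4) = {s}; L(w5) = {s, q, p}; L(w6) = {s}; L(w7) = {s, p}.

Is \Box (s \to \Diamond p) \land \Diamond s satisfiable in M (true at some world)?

Yes

Recall that \Box ψ holds at a world iff ψ holds at every accessible world, and \Diamond ψ holds iff ψ holds at some accessible world.
Let φ = \Box (s \to \Diamond p) \land \Diamond s. Evaluate φ at each world:
  w0 (successors {w0, w5, w7}): φ is true.
  w1 (successors {w1, w5, w6}): φ is false.
  w2 (successors {w0, w1, w2, w3, w4, w5, w7}): φ is false.
  w3 (successors {w0, w4}): φ is false.
  w4 (successors {w1}): φ is true.
  w5 (successors {w1, w2, w5, w6}): φ is false.
  w6 (successors {w0, w4}): φ is false.
  w7 (successors {w1, w7}): φ is true.
Detail at w0 (witness):
  At w0: \Box (s \to \Diamond p) is true, \Diamond s is true, so \Box (s \to \Diamond p) \land \Diamond s is true.
    At w0: \Box (s \to \Diamond p) requires s \to \Diamond p at every successor {w0, w5, w7}.
      At w0: s \to \Diamond p is true.
      At w5: s \to \Diamond p is true.
      At w7: s \to \Diamond p is true.
    So \Box (s \to \Diamond p) is true at w0.
    At w0: \Diamond s requires s at some successor in {w0, w5, w7}.
      s holds at w5, so \Diamond s is true at w0.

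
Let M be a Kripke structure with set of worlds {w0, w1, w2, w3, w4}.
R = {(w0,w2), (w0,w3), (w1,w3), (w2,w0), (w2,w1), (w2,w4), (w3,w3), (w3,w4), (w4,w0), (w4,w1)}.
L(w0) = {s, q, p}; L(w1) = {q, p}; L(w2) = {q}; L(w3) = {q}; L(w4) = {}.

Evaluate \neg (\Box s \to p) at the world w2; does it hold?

At w2: \Box s \to p is true, so \neg (\Box s \to p) is false.
  At w2: \Box s is false, p is false, so \Box s \to p is true.
    At w2: \Box s requires s at every successor {w0, w1, w4}.
      s fails at w1, so \Box s is false at w2.

No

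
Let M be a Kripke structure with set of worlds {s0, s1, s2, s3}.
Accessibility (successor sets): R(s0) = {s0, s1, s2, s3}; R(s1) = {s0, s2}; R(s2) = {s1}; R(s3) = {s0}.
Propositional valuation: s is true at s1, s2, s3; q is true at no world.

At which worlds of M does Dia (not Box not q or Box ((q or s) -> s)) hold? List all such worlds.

s0, s1, s2, s3

Let φ = Dia (not Box not q or Box ((q or s) -> s)). Evaluate φ at each world:
  s0 (successors {s0, s1, s2, s3}): φ is true.
  s1 (successors {s0, s2}): φ is true.
  s2 (successors {s1}): φ is true.
  s3 (successors {s0}): φ is true.
For instance, at s0:
  At s0: Dia (not Box not q or Box ((q or s) -> s)) requires not Box not q or Box ((q or s) -> s) at some successor in {s0, s1, s2, s3}.
    not Box not q or Box ((q or s) -> s) holds at s0, so Dia (not Box not q or Box ((q or s) -> s)) is true at s0.
      At s0: not Box not q is false, Box ((q or s) -> s) is true, so not Box not q or Box ((q or s) -> s) is true.
Satisfying worlds: {s0, s1, s2, s3}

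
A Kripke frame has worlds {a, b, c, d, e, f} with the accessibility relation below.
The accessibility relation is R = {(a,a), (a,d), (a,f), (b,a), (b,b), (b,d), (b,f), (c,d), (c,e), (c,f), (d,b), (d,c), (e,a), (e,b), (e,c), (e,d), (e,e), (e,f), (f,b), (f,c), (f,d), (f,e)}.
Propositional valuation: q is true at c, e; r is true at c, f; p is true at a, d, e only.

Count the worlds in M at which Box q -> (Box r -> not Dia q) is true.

6

Let φ = Box q -> (Box r -> not Dia q). Evaluate φ at each world:
  a (successors {a, d, f}): φ is true.
  b (successors {a, b, d, f}): φ is true.
  c (successors {d, e, f}): φ is true.
  d (successors {b, c}): φ is true.
  e (successors {a, b, c, d, e, f}): φ is true.
  f (successors {b, c, d, e}): φ is true.
For instance, at b:
  At b: Box q is false, Box r -> not Dia q is true, so Box q -> (Box r -> not Dia q) is true.
    At b: Box q requires q at every successor {a, b, d, f}.
      q fails at a, so Box q is false at b.
    At b: Box r is false, not Dia q is true, so Box r -> not Dia q is true.
      At b: Box r requires r at every successor {a, b, d, f}.
        r fails at a, so Box r is false at b.
      At b: Dia q is false, so not Dia q is true.
Satisfying worlds: {a, b, c, d, e, f}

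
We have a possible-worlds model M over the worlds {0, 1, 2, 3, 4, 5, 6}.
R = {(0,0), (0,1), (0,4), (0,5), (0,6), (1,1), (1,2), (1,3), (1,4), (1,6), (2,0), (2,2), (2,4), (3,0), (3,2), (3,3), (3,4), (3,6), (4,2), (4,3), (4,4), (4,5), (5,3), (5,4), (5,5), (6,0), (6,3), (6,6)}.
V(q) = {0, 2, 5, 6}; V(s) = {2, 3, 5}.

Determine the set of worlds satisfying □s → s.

Recall that □ψ holds at a world iff ψ holds at every accessible world, and ◇ψ holds iff ψ holds at some accessible world.
Let φ = □s → s. Evaluate φ at each world:
  0 (successors {0, 1, 4, 5, 6}): φ is true.
  1 (successors {1, 2, 3, 4, 6}): φ is true.
  2 (successors {0, 2, 4}): φ is true.
  3 (successors {0, 2, 3, 4, 6}): φ is true.
  4 (successors {2, 3, 4, 5}): φ is true.
  5 (successors {3, 4, 5}): φ is true.
  6 (successors {0, 3, 6}): φ is true.
For instance, at 2:
  At 2: □s is false, s is true, so □s → s is true.
    At 2: □s requires s at every successor {0, 2, 4}.
      s fails at 0, so □s is false at 2.
Satisfying worlds: {0, 1, 2, 3, 4, 5, 6}

0, 1, 2, 3, 4, 5, 6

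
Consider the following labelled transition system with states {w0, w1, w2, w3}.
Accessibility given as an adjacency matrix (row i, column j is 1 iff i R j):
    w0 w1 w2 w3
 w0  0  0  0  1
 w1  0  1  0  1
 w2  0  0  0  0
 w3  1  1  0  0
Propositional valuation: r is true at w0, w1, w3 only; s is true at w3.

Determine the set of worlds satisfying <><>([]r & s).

Let φ = <><>([]r & s). Evaluate φ at each world:
  w0 (successors {w3}): φ is false.
  w1 (successors {w1, w3}): φ is true.
  w2 (successors ∅): φ is false.
  w3 (successors {w0, w1}): φ is true.
For instance, at w0:
  At w0: <><>([]r & s) requires <>([]r & s) at some successor in {w3}.
    At w3: <>([]r & s) is false.
  So <><>([]r & s) is false at w0.
Satisfying worlds: {w1, w3}

w1, w3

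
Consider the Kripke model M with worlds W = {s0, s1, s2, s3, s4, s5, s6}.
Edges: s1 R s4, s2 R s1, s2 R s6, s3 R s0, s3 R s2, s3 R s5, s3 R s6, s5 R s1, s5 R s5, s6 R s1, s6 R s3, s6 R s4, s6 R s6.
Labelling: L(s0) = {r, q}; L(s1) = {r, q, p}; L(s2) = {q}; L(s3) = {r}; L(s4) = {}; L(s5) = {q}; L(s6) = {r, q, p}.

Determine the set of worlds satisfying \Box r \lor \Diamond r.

s0, s2, s3, s4, s5, s6

Recall that \Box ψ holds at a world iff ψ holds at every accessible world, and \Diamond ψ holds iff ψ holds at some accessible world.
Let φ = \Box r \lor \Diamond r. Evaluate φ at each world:
  s0 (successors ∅): φ is true.
  s1 (successors {s4}): φ is false.
  s2 (successors {s1, s6}): φ is true.
  s3 (successors {s0, s2, s5, s6}): φ is true.
  s4 (successors ∅): φ is true.
  s5 (successors {s1, s5}): φ is true.
  s6 (successors {s1, s3, s4, s6}): φ is true.
For instance, at s5:
  At s5: \Box r is false, \Diamond r is true, so \Box r \lor \Diamond r is true.
    At s5: \Box r requires r at every successor {s1, s5}.
      r fails at s5, so \Box r is false at s5.
    At s5: \Diamond r requires r at some successor in {s1, s5}.
      r holds at s1, so \Diamond r is true at s5.
Satisfying worlds: {s0, s2, s3, s4, s5, s6}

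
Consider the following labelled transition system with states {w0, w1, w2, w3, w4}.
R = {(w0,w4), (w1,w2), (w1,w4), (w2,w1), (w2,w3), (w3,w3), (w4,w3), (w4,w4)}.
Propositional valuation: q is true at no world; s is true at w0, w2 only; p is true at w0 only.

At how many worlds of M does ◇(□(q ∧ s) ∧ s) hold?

0

Let φ = ◇(□(q ∧ s) ∧ s). Evaluate φ at each world:
  w0 (successors {w4}): φ is false.
  w1 (successors {w2, w4}): φ is false.
  w2 (successors {w1, w3}): φ is false.
  w3 (successors {w3}): φ is false.
  w4 (successors {w3, w4}): φ is false.
For instance, at w1:
  At w1: ◇(□(q ∧ s) ∧ s) requires □(q ∧ s) ∧ s at some successor in {w2, w4}.
    At w2: □(q ∧ s) ∧ s is false.
    At w4: □(q ∧ s) ∧ s is false.
  So ◇(□(q ∧ s) ∧ s) is false at w1.
Satisfying worlds: none.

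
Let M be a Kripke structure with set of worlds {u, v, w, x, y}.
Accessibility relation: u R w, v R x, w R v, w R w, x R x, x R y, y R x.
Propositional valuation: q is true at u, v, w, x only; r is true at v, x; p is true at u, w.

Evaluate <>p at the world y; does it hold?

No

At y: <>p requires p at some successor in {x}.
  At x: p is false.
So <>p is false at y.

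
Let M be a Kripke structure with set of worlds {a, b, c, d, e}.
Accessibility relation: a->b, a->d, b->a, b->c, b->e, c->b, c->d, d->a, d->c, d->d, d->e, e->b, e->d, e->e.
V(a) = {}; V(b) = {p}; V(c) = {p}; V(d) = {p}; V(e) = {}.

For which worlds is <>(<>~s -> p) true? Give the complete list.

Recall that <>ψ holds at a world iff ψ holds at some accessible world.
Let φ = <>(<>~s -> p). Evaluate φ at each world:
  a (successors {b, d}): φ is true.
  b (successors {a, c, e}): φ is true.
  c (successors {b, d}): φ is true.
  d (successors {a, c, d, e}): φ is true.
  e (successors {b, d, e}): φ is true.
For instance, at b:
  At b: <>(<>~s -> p) requires <>~s -> p at some successor in {a, c, e}.
    <>~s -> p holds at c, so <>(<>~s -> p) is true at b.
      At c: <>~s is true, p is true, so <>~s -> p is true.
Satisfying worlds: {a, b, c, d, e}

a, b, c, d, e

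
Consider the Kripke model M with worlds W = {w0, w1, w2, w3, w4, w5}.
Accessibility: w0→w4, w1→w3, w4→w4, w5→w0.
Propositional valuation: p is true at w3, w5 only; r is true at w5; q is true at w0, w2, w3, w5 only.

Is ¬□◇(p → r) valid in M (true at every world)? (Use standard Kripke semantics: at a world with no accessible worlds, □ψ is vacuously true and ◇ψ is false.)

Let φ = ¬□◇(p → r). Evaluate φ at each world:
  w0 (successors {w4}): φ is false.
  w1 (successors {w3}): φ is true.
  w2 (successors ∅): φ is false.
  w3 (successors ∅): φ is false.
  w4 (successors {w4}): φ is false.
  w5 (successors {w0}): φ is false.
Detail at w0 (counterexample):
  At w0: □◇(p → r) is true, so ¬□◇(p → r) is false.
    At w0: □◇(p → r) requires ◇(p → r) at every successor {w4}.
      At w4: ◇(p → r) is true.
    So □◇(p → r) is true at w0.

No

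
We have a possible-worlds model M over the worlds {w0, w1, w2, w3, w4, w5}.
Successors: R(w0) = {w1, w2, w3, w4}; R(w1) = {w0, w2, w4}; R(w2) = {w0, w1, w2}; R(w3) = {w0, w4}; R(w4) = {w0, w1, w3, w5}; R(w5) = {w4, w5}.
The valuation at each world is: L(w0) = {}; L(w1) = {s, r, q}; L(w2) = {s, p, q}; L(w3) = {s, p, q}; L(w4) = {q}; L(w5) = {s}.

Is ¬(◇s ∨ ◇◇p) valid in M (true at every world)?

No

Recall that ◇ψ holds at a world iff ψ holds at some accessible world.
Let φ = ¬(◇s ∨ ◇◇p). Evaluate φ at each world:
  w0 (successors {w1, w2, w3, w4}): φ is false.
  w1 (successors {w0, w2, w4}): φ is false.
  w2 (successors {w0, w1, w2}): φ is false.
  w3 (successors {w0, w4}): φ is false.
  w4 (successors {w0, w1, w3, w5}): φ is false.
  w5 (successors {w4, w5}): φ is false.
Detail at w0 (counterexample):
  At w0: ◇s ∨ ◇◇p is true, so ¬(◇s ∨ ◇◇p) is false.
    At w0: ◇s is true, ◇◇p is true, so ◇s ∨ ◇◇p is true.
      At w0: ◇s requires s at some successor in {w1, w2, w3, w4}.
        s holds at w1, so ◇s is true at w0.
      At w0: ◇◇p requires ◇p at some successor in {w1, w2, w3, w4}.
        ◇p holds at w1, so ◇◇p is true at w0.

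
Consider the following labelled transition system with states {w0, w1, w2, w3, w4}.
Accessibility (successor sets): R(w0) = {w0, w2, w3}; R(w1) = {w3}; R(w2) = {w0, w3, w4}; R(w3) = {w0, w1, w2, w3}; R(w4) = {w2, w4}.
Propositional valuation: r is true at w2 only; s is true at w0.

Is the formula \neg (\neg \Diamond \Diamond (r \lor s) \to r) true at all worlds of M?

Let φ = \neg (\neg \Diamond \Diamond (r \lor s) \to r). Evaluate φ at each world:
  w0 (successors {w0, w2, w3}): φ is false.
  w1 (successors {w3}): φ is false.
  w2 (successors {w0, w3, w4}): φ is false.
  w3 (successors {w0, w1, w2, w3}): φ is false.
  w4 (successors {w2, w4}): φ is false.
Detail at w0 (counterexample):
  At w0: \neg \Diamond \Diamond (r \lor s) \to r is true, so \neg (\neg \Diamond \Diamond (r \lor s) \to r) is false.
    At w0: \neg \Diamond \Diamond (r \lor s) is false, r is false, so \neg \Diamond \Diamond (r \lor s) \to r is true.
      At w0: \Diamond \Diamond (r \lor s) is true, so \neg \Diamond \Diamond (r \lor s) is false.

No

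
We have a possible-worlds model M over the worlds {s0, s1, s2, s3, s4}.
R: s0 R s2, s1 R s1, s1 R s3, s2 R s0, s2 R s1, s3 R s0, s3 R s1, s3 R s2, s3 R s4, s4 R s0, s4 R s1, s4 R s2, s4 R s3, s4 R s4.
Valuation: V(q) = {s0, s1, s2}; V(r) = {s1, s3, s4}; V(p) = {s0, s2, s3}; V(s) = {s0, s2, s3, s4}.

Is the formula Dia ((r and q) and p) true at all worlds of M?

Let φ = Dia ((r and q) and p). Evaluate φ at each world:
  s0 (successors {s2}): φ is false.
  s1 (successors {s1, s3}): φ is false.
  s2 (successors {s0, s1}): φ is false.
  s3 (successors {s0, s1, s2, s4}): φ is false.
  s4 (successors {s0, s1, s2, s3, s4}): φ is false.
Detail at s0 (counterexample):
  At s0: Dia ((r and q) and p) requires (r and q) and p at some successor in {s2}.
    At s2: (r and q) and p is false.
  So Dia ((r and q) and p) is false at s0.

No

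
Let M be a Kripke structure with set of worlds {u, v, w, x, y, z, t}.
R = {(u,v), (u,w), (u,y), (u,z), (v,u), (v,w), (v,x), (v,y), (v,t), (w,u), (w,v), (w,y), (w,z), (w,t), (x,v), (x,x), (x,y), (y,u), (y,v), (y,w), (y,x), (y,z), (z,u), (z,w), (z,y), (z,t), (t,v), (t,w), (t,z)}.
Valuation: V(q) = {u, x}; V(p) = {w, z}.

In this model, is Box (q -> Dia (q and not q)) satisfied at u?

Recall that Box ψ holds at a world iff ψ holds at every accessible world, and Dia ψ holds iff ψ holds at some accessible world.
At u: Box (q -> Dia (q and not q)) requires q -> Dia (q and not q) at every successor {v, w, y, z}.
  At v: q -> Dia (q and not q) is true.
  At w: q -> Dia (q and not q) is true.
  At y: q -> Dia (q and not q) is true.
  At z: q -> Dia (q and not q) is true.
So Box (q -> Dia (q and not q)) is true at u.

Yes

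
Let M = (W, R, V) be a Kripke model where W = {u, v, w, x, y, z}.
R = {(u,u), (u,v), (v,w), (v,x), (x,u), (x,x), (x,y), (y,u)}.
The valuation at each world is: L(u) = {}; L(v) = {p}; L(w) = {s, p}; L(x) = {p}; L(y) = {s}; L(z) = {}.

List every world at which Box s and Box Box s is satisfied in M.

Let φ = Box s and Box Box s. Evaluate φ at each world:
  u (successors {u, v}): φ is false.
  v (successors {w, x}): φ is false.
  w (successors ∅): φ is true.
  x (successors {u, x, y}): φ is false.
  y (successors {u}): φ is false.
  z (successors ∅): φ is true.
For instance, at v:
  At v: Box s is false, Box Box s is false, so Box s and Box Box s is false.
    At v: Box s requires s at every successor {w, x}.
      s fails at x, so Box s is false at v.
    At v: Box Box s requires Box s at every successor {w, x}.
      Box s fails at x, so Box Box s is false at v.
Satisfying worlds: {w, z}

w, z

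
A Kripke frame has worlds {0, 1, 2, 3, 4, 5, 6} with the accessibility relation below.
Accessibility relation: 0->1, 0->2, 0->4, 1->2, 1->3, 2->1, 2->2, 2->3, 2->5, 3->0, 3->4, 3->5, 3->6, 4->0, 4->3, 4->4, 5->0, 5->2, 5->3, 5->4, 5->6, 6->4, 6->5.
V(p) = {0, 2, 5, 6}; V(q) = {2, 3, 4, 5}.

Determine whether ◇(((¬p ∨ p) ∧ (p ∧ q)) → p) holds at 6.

Yes

Recall that ◇ψ holds at a world iff ψ holds at some accessible world.
At 6: ◇(((¬p ∨ p) ∧ (p ∧ q)) → p) requires ((¬p ∨ p) ∧ (p ∧ q)) → p at some successor in {4, 5}.
  ((¬p ∨ p) ∧ (p ∧ q)) → p holds at 4, so ◇(((¬p ∨ p) ∧ (p ∧ q)) → p) is true at 6.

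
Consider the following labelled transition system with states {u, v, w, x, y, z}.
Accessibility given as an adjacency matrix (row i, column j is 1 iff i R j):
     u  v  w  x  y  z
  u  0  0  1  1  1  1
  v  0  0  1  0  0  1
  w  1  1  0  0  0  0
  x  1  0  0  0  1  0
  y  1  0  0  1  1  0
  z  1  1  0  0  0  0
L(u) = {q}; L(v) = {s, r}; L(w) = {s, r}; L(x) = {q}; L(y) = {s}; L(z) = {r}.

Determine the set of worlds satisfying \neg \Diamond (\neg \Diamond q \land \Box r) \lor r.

u, v, w, x, y, z

Let φ = \neg \Diamond (\neg \Diamond q \land \Box r) \lor r. Evaluate φ at each world:
  u (successors {w, x, y, z}): φ is true.
  v (successors {w, z}): φ is true.
  w (successors {u, v}): φ is true.
  x (successors {u, y}): φ is true.
  y (successors {u, x, y}): φ is true.
  z (successors {u, v}): φ is true.
For instance, at x:
  At x: \neg \Diamond (\neg \Diamond q \land \Box r) is true, r is false, so \neg \Diamond (\neg \Diamond q \land \Box r) \lor r is true.
    At x: \Diamond (\neg \Diamond q \land \Box r) is false, so \neg \Diamond (\neg \Diamond q \land \Box r) is true.
      At x: \Diamond (\neg \Diamond q \land \Box r) requires \neg \Diamond q \land \Box r at some successor in {u, y}.
        At u: \neg \Diamond q \land \Box r is false.
        At y: \neg \Diamond q \land \Box r is false.
      So \Diamond (\neg \Diamond q \land \Box r) is false at x.
Satisfying worlds: {u, v, w, x, y, z}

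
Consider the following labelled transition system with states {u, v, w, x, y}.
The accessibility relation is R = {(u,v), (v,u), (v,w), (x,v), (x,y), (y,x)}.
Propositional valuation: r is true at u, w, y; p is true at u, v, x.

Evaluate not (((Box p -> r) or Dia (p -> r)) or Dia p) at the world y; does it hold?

No

Recall that Box ψ holds at a world iff ψ holds at every accessible world, and Dia ψ holds iff ψ holds at some accessible world.
At y: ((Box p -> r) or Dia (p -> r)) or Dia p is true, so not (((Box p -> r) or Dia (p -> r)) or Dia p) is false.
  At y: (Box p -> r) or Dia (p -> r) is true, Dia p is true, so ((Box p -> r) or Dia (p -> r)) or Dia p is true.
    At y: Box p -> r is true, Dia (p -> r) is false, so (Box p -> r) or Dia (p -> r) is true.
      At y: Box p is true, r is true, so Box p -> r is true.
      At y: Dia (p -> r) requires p -> r at some successor in {x}.
        At x: p -> r is false.
      So Dia (p -> r) is false at y.
    At y: Dia p requires p at some successor in {x}.
      p holds at x, so Dia p is true at y.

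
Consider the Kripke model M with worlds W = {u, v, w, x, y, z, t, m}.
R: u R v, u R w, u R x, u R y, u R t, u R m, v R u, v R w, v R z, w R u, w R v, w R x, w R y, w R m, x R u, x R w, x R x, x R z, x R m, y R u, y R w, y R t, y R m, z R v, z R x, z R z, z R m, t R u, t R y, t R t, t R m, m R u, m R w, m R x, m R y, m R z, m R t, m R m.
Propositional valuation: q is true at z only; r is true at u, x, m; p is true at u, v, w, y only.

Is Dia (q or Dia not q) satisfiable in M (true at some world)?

Yes

Let φ = Dia (q or Dia not q). Evaluate φ at each world:
  u (successors {v, w, x, y, t, m}): φ is true.
  v (successors {u, w, z}): φ is true.
  w (successors {u, v, x, y, m}): φ is true.
  x (successors {u, w, x, z, m}): φ is true.
  y (successors {u, w, t, m}): φ is true.
  z (successors {v, x, z, m}): φ is true.
  t (successors {u, y, t, m}): φ is true.
  m (successors {u, w, x, y, z, t, m}): φ is true.
Detail at u (witness):
  At u: Dia (q or Dia not q) requires q or Dia not q at some successor in {v, w, x, y, t, m}.
    q or Dia not q holds at v, so Dia (q or Dia not q) is true at u.
      At v: q is false, Dia not q is true, so q or Dia not q is true.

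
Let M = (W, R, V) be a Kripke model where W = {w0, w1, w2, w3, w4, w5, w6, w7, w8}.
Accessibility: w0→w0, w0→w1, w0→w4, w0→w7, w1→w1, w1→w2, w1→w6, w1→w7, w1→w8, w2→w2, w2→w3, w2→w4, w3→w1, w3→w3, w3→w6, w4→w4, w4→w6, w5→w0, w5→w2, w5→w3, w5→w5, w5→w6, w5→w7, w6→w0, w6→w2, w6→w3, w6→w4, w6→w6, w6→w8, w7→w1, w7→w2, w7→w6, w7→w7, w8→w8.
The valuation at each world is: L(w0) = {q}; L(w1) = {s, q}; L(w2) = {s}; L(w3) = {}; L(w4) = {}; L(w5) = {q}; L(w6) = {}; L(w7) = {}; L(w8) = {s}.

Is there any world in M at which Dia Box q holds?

Let φ = Dia Box q. Evaluate φ at each world:
  w0 (successors {w0, w1, w4, w7}): φ is false.
  w1 (successors {w1, w2, w6, w7, w8}): φ is false.
  w2 (successors {w2, w3, w4}): φ is false.
  w3 (successors {w1, w3, w6}): φ is false.
  w4 (successors {w4, w6}): φ is false.
  w5 (successors {w0, w2, w3, w5, w6, w7}): φ is false.
  w6 (successors {w0, w2, w3, w4, w6, w8}): φ is false.
  w7 (successors {w1, w2, w6, w7}): φ is false.
  w8 (successors {w8}): φ is false.
For instance, at w4:
  At w4: Dia Box q requires Box q at some successor in {w4, w6}.
    At w4: Box q is false.
    At w6: Box q is false.
  So Dia Box q is false at w4.

No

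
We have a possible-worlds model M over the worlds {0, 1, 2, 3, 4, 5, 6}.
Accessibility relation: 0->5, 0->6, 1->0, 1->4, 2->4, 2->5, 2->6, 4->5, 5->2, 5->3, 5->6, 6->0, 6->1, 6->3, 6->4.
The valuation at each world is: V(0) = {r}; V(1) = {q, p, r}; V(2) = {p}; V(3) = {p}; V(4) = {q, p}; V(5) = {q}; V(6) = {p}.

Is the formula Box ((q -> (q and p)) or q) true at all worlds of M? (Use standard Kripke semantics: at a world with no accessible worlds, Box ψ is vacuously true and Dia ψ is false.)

Recall that Box ψ holds at a world iff ψ holds at every accessible world, and Dia ψ holds iff ψ holds at some accessible world.
Let φ = Box ((q -> (q and p)) or q). Evaluate φ at each world:
  0 (successors {5, 6}): φ is true.
  1 (successors {0, 4}): φ is true.
  2 (successors {4, 5, 6}): φ is true.
  3 (successors ∅): φ is true.
  4 (successors {5}): φ is true.
  5 (successors {2, 3, 6}): φ is true.
  6 (successors {0, 1, 3, 4}): φ is true.
For instance, at 6:
  At 6: Box ((q -> (q and p)) or q) requires (q -> (q and p)) or q at every successor {0, 1, 3, 4}.
    At 0: (q -> (q and p)) or q is true.
    At 1: (q -> (q and p)) or q is true.
    At 3: (q -> (q and p)) or q is true.
    At 4: (q -> (q and p)) or q is true.
  So Box ((q -> (q and p)) or q) is true at 6.

Yes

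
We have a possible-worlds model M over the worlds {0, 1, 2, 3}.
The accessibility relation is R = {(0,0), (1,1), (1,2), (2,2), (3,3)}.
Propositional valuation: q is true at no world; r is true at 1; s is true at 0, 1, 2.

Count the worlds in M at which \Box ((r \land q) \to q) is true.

4

Recall that \Box ψ holds at a world iff ψ holds at every accessible world, and \Diamond ψ holds iff ψ holds at some accessible world.
Let φ = \Box ((r \land q) \to q). Evaluate φ at each world:
  0 (successors {0}): φ is true.
  1 (successors {1, 2}): φ is true.
  2 (successors {2}): φ is true.
  3 (successors {3}): φ is true.
For instance, at 0:
  At 0: \Box ((r \land q) \to q) requires (r \land q) \to q at every successor {0}.
    At 0: (r \land q) \to q is true.
  So \Box ((r \land q) \to q) is true at 0.
Satisfying worlds: {0, 1, 2, 3}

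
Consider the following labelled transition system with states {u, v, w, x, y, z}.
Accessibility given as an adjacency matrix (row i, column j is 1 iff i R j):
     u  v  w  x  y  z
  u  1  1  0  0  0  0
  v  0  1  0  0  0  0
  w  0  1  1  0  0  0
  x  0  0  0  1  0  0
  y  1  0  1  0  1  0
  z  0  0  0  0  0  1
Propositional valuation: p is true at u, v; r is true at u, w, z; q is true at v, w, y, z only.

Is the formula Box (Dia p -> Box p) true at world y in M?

Recall that Box ψ holds at a world iff ψ holds at every accessible world, and Dia ψ holds iff ψ holds at some accessible world.
At y: Box (Dia p -> Box p) requires Dia p -> Box p at every successor {u, w, y}.
  Dia p -> Box p fails at w, so Box (Dia p -> Box p) is false at y.
    At w: Dia p is true, Box p is false, so Dia p -> Box p is false.
      At w: Dia p requires p at some successor in {v, w}.
        p holds at v, so Dia p is true at w.
      At w: Box p requires p at every successor {v, w}.
        p fails at w, so Box p is false at w.

No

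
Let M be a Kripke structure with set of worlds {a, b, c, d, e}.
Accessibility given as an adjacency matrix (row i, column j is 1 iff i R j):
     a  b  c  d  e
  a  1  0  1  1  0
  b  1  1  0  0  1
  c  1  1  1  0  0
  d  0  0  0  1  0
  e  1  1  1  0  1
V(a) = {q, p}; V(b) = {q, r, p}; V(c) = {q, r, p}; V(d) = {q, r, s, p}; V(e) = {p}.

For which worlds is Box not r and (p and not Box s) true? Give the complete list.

none

Recall that Box ψ holds at a world iff ψ holds at every accessible world, and Dia ψ holds iff ψ holds at some accessible world.
Let φ = Box not r and (p and not Box s). Evaluate φ at each world:
  a (successors {a, c, d}): φ is false.
  b (successors {a, b, e}): φ is false.
  c (successors {a, b, c}): φ is false.
  d (successors {d}): φ is false.
  e (successors {a, b, c, e}): φ is false.
For instance, at e:
  At e: Box not r is false, p and not Box s is true, so Box not r and (p and not Box s) is false.
    At e: Box not r requires not r at every successor {a, b, c, e}.
      not r fails at b, so Box not r is false at e.
    At e: p is true, not Box s is true, so p and not Box s is true.
      At e: Box s is false, so not Box s is true.
Satisfying worlds: none.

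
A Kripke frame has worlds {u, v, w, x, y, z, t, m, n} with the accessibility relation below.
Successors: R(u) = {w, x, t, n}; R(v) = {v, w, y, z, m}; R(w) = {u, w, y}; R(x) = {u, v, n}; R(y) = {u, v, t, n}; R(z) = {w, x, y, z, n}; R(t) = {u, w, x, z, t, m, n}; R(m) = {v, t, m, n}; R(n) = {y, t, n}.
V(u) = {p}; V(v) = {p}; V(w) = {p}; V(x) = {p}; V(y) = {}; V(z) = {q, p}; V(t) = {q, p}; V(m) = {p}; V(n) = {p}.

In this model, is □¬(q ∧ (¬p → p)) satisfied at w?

Yes

At w: □¬(q ∧ (¬p → p)) requires ¬(q ∧ (¬p → p)) at every successor {u, w, y}.
  At u: ¬(q ∧ (¬p → p)) is true.
  At w: ¬(q ∧ (¬p → p)) is true.
  At y: ¬(q ∧ (¬p → p)) is true.
So □¬(q ∧ (¬p → p)) is true at w.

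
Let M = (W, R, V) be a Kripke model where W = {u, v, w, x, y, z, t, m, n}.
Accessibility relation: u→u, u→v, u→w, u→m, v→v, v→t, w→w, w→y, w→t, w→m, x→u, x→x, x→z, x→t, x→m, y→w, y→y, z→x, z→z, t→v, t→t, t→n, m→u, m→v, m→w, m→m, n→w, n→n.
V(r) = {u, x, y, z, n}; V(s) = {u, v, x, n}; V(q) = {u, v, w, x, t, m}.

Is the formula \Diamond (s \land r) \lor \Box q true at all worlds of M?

Recall that \Box ψ holds at a world iff ψ holds at every accessible world, and \Diamond ψ holds iff ψ holds at some accessible world.
Let φ = \Diamond (s \land r) \lor \Box q. Evaluate φ at each world:
  u (successors {u, v, w, m}): φ is true.
  v (successors {v, t}): φ is true.
  w (successors {w, y, t, m}): φ is false.
  x (successors {u, x, z, t, m}): φ is true.
  y (successors {w, y}): φ is false.
  z (successors {x, z}): φ is true.
  t (successors {v, t, n}): φ is true.
  m (successors {u, v, w, m}): φ is true.
  n (successors {w, n}): φ is true.
Detail at w (counterexample):
  At w: \Diamond (s \land r) is false, \Box q is false, so \Diamond (s \land r) \lor \Box q is false.
    At w: \Diamond (s \land r) requires s \land r at some successor in {w, y, t, m}.
      At w: s \land r is false.
      At y: s \land r is false.
      At t: s \land r is false.
      At m: s \land r is false.
    So \Diamond (s \land r) is false at w.
    At w: \Box q requires q at every successor {w, y, t, m}.
      q fails at y, so \Box q is false at w.

No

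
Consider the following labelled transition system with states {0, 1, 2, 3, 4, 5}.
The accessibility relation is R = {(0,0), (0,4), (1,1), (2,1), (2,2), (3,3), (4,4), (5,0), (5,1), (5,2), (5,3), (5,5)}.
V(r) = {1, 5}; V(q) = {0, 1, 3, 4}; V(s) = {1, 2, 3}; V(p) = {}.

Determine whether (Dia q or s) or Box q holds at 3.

Yes

At 3: Dia q or s is true, Box q is true, so (Dia q or s) or Box q is true.
  At 3: Dia q is true, s is true, so Dia q or s is true.
    At 3: Dia q requires q at some successor in {3}.
      q holds at 3, so Dia q is true at 3.
  At 3: Box q requires q at every successor {3}.
    At 3: q is true.
  So Box q is true at 3.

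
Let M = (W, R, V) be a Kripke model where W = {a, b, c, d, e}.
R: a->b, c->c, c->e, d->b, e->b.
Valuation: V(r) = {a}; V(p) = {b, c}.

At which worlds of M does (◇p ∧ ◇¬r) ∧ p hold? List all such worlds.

Let φ = (◇p ∧ ◇¬r) ∧ p. Evaluate φ at each world:
  a (successors {b}): φ is false.
  b (successors ∅): φ is false.
  c (successors {c, e}): φ is true.
  d (successors {b}): φ is false.
  e (successors {b}): φ is false.
For instance, at e:
  At e: ◇p ∧ ◇¬r is true, p is false, so (◇p ∧ ◇¬r) ∧ p is false.
    At e: ◇p is true, ◇¬r is true, so ◇p ∧ ◇¬r is true.
      At e: ◇p requires p at some successor in {b}.
        p holds at b, so ◇p is true at e.
      At e: ◇¬r requires ¬r at some successor in {b}.
        ¬r holds at b, so ◇¬r is true at e.
Satisfying worlds: {c}

c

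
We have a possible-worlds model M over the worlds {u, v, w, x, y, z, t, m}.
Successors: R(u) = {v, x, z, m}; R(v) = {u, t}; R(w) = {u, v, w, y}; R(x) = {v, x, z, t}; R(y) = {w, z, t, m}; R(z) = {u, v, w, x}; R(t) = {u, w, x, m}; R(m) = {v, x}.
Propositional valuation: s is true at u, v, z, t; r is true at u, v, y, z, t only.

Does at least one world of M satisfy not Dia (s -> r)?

No

Let φ = not Dia (s -> r). Evaluate φ at each world:
  u (successors {v, x, z, m}): φ is false.
  v (successors {u, t}): φ is false.
  w (successors {u, v, w, y}): φ is false.
  x (successors {v, x, z, t}): φ is false.
  y (successors {w, z, t, m}): φ is false.
  z (successors {u, v, w, x}): φ is false.
  t (successors {u, w, x, m}): φ is false.
  m (successors {v, x}): φ is false.
For instance, at t:
  At t: Dia (s -> r) is true, so not Dia (s -> r) is false.
    At t: Dia (s -> r) requires s -> r at some successor in {u, w, x, m}.
      s -> r holds at u, so Dia (s -> r) is true at t.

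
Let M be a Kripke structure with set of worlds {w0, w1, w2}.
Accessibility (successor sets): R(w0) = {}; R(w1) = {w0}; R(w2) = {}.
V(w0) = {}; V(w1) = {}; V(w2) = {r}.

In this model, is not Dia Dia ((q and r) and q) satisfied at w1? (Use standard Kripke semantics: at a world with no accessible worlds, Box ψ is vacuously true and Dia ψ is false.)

At w1: Dia Dia ((q and r) and q) is false, so not Dia Dia ((q and r) and q) is true.
  At w1: Dia Dia ((q and r) and q) requires Dia ((q and r) and q) at some successor in {w0}.
    At w0: Dia ((q and r) and q) is false.
  So Dia Dia ((q and r) and q) is false at w1.

Yes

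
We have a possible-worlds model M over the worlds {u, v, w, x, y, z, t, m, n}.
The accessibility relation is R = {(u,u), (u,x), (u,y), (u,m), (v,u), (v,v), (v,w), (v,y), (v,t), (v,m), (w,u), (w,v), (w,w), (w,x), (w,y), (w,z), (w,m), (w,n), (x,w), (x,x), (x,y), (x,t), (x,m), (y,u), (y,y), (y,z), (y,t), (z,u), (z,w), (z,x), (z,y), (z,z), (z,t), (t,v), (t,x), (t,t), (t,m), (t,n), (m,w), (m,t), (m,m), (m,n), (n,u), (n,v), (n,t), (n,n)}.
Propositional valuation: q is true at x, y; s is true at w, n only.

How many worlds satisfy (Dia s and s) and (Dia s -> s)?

Let φ = (Dia s and s) and (Dia s -> s). Evaluate φ at each world:
  u (successors {u, x, y, m}): φ is false.
  v (successors {u, v, w, y, t, m}): φ is false.
  w (successors {u, v, w, x, y, z, m, n}): φ is true.
  x (successors {w, x, y, t, m}): φ is false.
  y (successors {u, y, z, t}): φ is false.
  z (successors {u, w, x, y, z, t}): φ is false.
  t (successors {v, x, t, m, n}): φ is false.
  m (successors {w, t, m, n}): φ is false.
  n (successors {u, v, t, n}): φ is true.
For instance, at t:
  At t: Dia s and s is false, Dia s -> s is false, so (Dia s and s) and (Dia s -> s) is false.
    At t: Dia s is true, s is false, so Dia s and s is false.
      At t: Dia s requires s at some successor in {v, x, t, m, n}.
        s holds at n, so Dia s is true at t.
    At t: Dia s is true, s is false, so Dia s -> s is false.
      At t: Dia s requires s at some successor in {v, x, t, m, n}.
        s holds at n, so Dia s is true at t.
Satisfying worlds: {w, n}

2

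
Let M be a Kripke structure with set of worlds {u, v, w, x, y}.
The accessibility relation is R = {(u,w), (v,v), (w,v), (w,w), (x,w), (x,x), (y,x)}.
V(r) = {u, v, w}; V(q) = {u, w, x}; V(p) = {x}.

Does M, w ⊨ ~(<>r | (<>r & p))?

No

At w: <>r | (<>r & p) is true, so ~(<>r | (<>r & p)) is false.
  At w: <>r is true, <>r & p is false, so <>r | (<>r & p) is true.
    At w: <>r requires r at some successor in {v, w}.
      r holds at v, so <>r is true at w.
    At w: <>r is true, p is false, so <>r & p is false.
      At w: <>r requires r at some successor in {v, w}.
        r holds at v, so <>r is true at w.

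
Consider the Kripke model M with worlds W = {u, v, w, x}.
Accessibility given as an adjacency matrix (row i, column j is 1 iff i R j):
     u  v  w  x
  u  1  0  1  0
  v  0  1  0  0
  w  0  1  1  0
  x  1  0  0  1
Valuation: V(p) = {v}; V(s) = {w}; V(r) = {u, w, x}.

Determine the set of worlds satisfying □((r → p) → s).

Recall that □ψ holds at a world iff ψ holds at every accessible world, and ◇ψ holds iff ψ holds at some accessible world.
Let φ = □((r → p) → s). Evaluate φ at each world:
  u (successors {u, w}): φ is true.
  v (successors {v}): φ is false.
  w (successors {v, w}): φ is false.
  x (successors {u, x}): φ is true.
For instance, at v:
  At v: □((r → p) → s) requires (r → p) → s at every successor {v}.
    (r → p) → s fails at v, so □((r → p) → s) is false at v.
Satisfying worlds: {u, x}

u, x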